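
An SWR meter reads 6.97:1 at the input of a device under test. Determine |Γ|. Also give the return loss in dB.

|Γ| ≈ 0.749; return loss ≈ 2.51 dB

|Γ| = (S − 1)/(S + 1) = (6.97 − 1)/(6.97 + 1) = 5.97/7.97
RL = −20·log₁₀|Γ| = −20·log₁₀(0.749)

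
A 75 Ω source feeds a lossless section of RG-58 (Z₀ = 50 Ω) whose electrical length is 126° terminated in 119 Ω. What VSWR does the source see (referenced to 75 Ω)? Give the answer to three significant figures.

VSWR ≈ 2.95

tan(βl) = -1.38
Z_in = Z_0·(Z_L + jZ_0·tanβl)/(Z_0 + jZ_L·tanβl) = 29.4 + j27.4 Ω
Γ_s = (Z_in − Z_s)/(Z_in + Z_s) = (-45.6 + j27.4)/(104 + j27.4), |Γ_s| = 0.493
VSWR = (1 + |Γ_s|)/(1 − |Γ_s|)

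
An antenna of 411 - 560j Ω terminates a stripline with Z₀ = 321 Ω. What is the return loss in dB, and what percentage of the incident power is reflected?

RL ≈ 4.22 dB; 37.9% of incident power reflected

Γ = (90 − j560)/(732 − j560), |Γ| = 0.615
RL = −20·log₁₀(0.615) = 4.22 dB
P_refl/P_inc = |Γ|² = 0.379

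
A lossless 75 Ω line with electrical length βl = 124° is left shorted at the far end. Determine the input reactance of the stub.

tan(βl) = -1.48
For a shorted stub, Z_in = jZ_0·tan(βl)

X_in ≈ -111 Ω (capacitive)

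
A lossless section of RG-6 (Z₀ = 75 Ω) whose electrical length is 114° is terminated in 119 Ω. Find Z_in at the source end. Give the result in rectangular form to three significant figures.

Z_in ≈ 52.5 + j18.7 Ω

tan(βl) = tan(114°) = -2.25
Z_in = Z_0·(Z_L + jZ_0·tanβl)/(Z_0 + jZ_L·tanβl)
     = 75·(119 − j168)/(75 − j267)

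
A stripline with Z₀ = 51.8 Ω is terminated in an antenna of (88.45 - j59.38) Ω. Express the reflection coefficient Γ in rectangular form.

Γ = (Z_L − Z_0)/(Z_L + Z_0) = (36.65 − j59.38)/(140.2 − j59.38)

Γ ≈ 0.374 − j0.265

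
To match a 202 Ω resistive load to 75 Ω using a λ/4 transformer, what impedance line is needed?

Z_qwt ≈ 123 Ω

Z_qwt = √(Z_0·R_L) = √(75 × 202) = √15150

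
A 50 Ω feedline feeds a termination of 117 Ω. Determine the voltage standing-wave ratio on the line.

For a purely resistive load, VSWR = R_L/Z_0 or Z_0/R_L (whichever > 1) = 117/50

VSWR ≈ 2.34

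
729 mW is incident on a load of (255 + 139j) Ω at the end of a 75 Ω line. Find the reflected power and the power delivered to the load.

P_reflected ≈ 294 mW; P_delivered ≈ 435 mW

|Γ| = |(180 + j139)/(330 + j139)| = 0.635
|Γ|² = 0.403
P_refl = |Γ|²·P_inc = 294 mW, P_del = (1 − |Γ|²)·P_inc = 435 mW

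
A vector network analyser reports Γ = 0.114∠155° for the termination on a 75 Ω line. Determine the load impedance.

Z_L ≈ 60.7 + j5.93 Ω

Z_L = Z_0·(1 + Γ)/(1 − Γ) = 75·(0.897 + j0.0482)/(1.1 − j0.0482)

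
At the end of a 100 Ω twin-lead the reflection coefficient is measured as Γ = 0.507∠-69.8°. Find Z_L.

Z_L ≈ 81.9 − j105 Ω

Z_L = Z_0·(1 + Γ)/(1 − Γ) = 100·(1.18 − j0.476)/(0.825 + j0.476)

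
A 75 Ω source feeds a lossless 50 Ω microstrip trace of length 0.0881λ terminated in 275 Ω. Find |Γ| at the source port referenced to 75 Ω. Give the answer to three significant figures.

βl = 2π × 0.0881 = 31.7°
tan(βl) = 0.618
Z_in = Z_0·(Z_L + jZ_0·tanβl)/(Z_0 + jZ_L·tanβl) = 30.3 − j72 Ω
Γ_s = (Z_in − Z_s)/(Z_in + Z_s) = (-44.7 − j72)/(105 − j72), |Γ_s| = 0.665

|Γ| ≈ 0.665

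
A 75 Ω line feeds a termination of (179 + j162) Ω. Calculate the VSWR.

VSWR ≈ 4.54

Γ = (Z_L − Z_0)/(Z_L + Z_0) = (104 + j162)/(254 + j162)
|Γ| = 193/301 = 0.639
VSWR = (1 + |Γ|)/(1 − |Γ|) = 1.64/0.361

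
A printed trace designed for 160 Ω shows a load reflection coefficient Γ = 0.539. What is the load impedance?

Z_L ≈ 534 Ω

Z_L = Z_0·(1 + Γ)/(1 − Γ) = 160·(1.54)/(0.461)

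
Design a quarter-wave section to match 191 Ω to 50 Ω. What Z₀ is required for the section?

Z_qwt = √(Z_0·R_L) = √(50 × 191) = √9550

Z_qwt ≈ 97.7 Ω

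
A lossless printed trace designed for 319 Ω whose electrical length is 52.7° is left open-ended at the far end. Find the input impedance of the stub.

Z_in ≈ −j243 Ω

tan(βl) = 1.31
For an open-ended stub, Z_in = −jZ_0·cot(βl) = −jZ_0/tan(βl)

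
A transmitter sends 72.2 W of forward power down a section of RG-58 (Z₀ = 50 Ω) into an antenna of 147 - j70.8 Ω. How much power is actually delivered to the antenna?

P_delivered ≈ 48.4 W

|Γ| = |(97 − j70.8)/(197 − j70.8)| = 0.574
|Γ|² = 0.329
P_refl = |Γ|²·P_inc = 23.8 W, P_del = (1 − |Γ|²)·P_inc = 48.4 W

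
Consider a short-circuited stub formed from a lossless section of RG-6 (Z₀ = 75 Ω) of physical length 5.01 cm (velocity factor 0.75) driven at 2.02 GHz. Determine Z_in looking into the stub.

λ = v/f = 0.75·c / 2.02 GHz = 0.111 m
βl = 2π·l/λ = 2π × 0.45 = 162°
tan(βl) = -0.326
For a short-circuited stub, Z_in = jZ_0·tan(βl)

Z_in ≈ −j24.5 Ω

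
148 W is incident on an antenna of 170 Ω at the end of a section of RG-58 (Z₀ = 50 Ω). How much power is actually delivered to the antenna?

Γ = (170 − 50)/(170 + 50) = 0.545
|Γ|² = 0.298
P_refl = |Γ|²·P_inc = 44 W, P_del = (1 − |Γ|²)·P_inc = 104 W

P_delivered ≈ 104 W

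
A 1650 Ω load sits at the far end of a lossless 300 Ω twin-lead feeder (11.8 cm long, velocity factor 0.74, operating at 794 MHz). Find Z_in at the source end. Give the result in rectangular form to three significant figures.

Z_in ≈ 221 + j487 Ω

λ = v/f = 0.74·c / 794 MHz = 0.28 m
βl = 2π·l/λ = 2π × 0.422 = 152°
tan(βl) = tan(152°) = -0.533
Z_in = Z_0·(Z_L + jZ_0·tanβl)/(Z_0 + jZ_L·tanβl)
     = 300·(1650 − j160)/(300 − j880)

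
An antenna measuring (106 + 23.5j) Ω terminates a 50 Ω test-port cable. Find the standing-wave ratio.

VSWR ≈ 2.25

Γ = (Z_L − Z_0)/(Z_L + Z_0) = (56 + j23.5)/(156 + j23.5)
|Γ| = 60.7/158 = 0.385
VSWR = (1 + |Γ|)/(1 − |Γ|) = 1.38/0.615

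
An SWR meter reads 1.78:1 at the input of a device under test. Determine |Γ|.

|Γ| ≈ 0.281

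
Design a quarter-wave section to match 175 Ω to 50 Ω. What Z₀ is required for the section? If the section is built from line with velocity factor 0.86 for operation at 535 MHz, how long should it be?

Z_qwt ≈ 93.5 Ω; length ≈ 12.1 cm

Z_qwt = √(Z_0·R_L) = √(50 × 175) = √8750
λ = 0.86·c/f = 0.482 m, so l = λ/4 = 0.121 m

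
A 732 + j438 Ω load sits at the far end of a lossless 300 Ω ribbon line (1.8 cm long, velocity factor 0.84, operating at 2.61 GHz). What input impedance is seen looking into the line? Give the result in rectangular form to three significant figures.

λ = v/f = 0.84·c / 2.61 GHz = 0.0966 m
βl = 2π·l/λ = 2π × 0.186 = 67.1°
tan(βl) = tan(67.1°) = 2.37
Z_in = Z_0·(Z_L + jZ_0·tanβl)/(Z_0 + jZ_L·tanβl)
     = 300·(732 + j1150)/(-738 + j1730)

Z_in ≈ 123 − j179 Ω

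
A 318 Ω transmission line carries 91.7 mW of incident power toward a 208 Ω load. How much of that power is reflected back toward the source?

Γ = (208 − 318)/(208 + 318) = -0.209
|Γ|² = 0.0437
P_refl = |Γ|²·P_inc = 4.01 mW, P_del = (1 − |Γ|²)·P_inc = 87.7 mW

P_reflected ≈ 4.01 mW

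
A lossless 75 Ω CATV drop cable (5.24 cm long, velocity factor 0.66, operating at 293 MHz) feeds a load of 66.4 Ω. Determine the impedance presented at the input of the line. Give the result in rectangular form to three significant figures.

λ = v/f = 0.66·c / 293 MHz = 0.676 m
βl = 2π·l/λ = 2π × 0.0775 = 27.9°
tan(βl) = tan(27.9°) = 0.53
Z_in = Z_0·(Z_L + jZ_0·tanβl)/(Z_0 + jZ_L·tanβl)
     = 75·(66.4 + j39.7)/(75 + j35.2)

Z_in ≈ 69.7 + j7.04 Ω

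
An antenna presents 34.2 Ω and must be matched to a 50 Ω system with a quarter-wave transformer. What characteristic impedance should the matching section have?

Z_qwt ≈ 41.4 Ω

Z_qwt = √(Z_0·R_L) = √(50 × 34.2) = √1710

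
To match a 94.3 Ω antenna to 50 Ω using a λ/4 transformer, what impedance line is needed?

Z_qwt ≈ 68.7 Ω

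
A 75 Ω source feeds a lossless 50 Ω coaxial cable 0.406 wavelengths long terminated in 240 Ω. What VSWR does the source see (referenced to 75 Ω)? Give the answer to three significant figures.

βl = 2π × 0.406 = 146°
tan(βl) = -0.67
Z_in = Z_0·(Z_L + jZ_0·tanβl)/(Z_0 + jZ_L·tanβl) = 30.6 + j65.1 Ω
Γ_s = (Z_in − Z_s)/(Z_in + Z_s) = (-44.4 + j65.1)/(106 + j65.1), |Γ_s| = 0.635
VSWR = (1 + |Γ_s|)/(1 − |Γ_s|)

VSWR ≈ 4.48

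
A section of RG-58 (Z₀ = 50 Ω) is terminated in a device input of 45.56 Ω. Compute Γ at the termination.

Γ = -0.0465

Γ = (Z_L − Z_0)/(Z_L + Z_0) = (45.56 − 50)/(45.56 + 50) = -4.44/95.56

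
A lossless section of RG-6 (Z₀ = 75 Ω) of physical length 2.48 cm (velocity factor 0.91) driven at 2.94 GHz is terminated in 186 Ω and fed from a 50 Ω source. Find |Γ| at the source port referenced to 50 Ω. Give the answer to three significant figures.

|Γ| ≈ 0.255

λ = v/f = 0.91·c / 2.94 GHz = 0.0929 m
βl = 2π·l/λ = 2π × 0.267 = 96.1°
tan(βl) = -9.28
Z_in = Z_0·(Z_L + jZ_0·tanβl)/(Z_0 + jZ_L·tanβl) = 30.5 + j6.75 Ω
Γ_s = (Z_in − Z_s)/(Z_in + Z_s) = (-19.5 + j6.75)/(80.5 + j6.75), |Γ_s| = 0.255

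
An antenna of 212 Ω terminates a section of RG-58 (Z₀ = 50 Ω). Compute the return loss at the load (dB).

RL ≈ 4.18 dB

Γ = (212 − 50)/(212 + 50) = 0.618
RL = −20·log₁₀|Γ| = −20·log₁₀(0.618)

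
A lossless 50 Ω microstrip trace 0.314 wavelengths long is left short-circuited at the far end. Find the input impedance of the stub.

βl = 2π × 0.314 = 113°
tan(βl) = -2.35
For a short-circuited stub, Z_in = jZ_0·tan(βl)

Z_in ≈ −j118 Ω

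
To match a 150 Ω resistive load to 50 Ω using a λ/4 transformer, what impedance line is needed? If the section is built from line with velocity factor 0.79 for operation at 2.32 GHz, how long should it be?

Z_qwt ≈ 86.6 Ω; length ≈ 2.55 cm

Z_qwt = √(Z_0·R_L) = √(50 × 150) = √7500
λ = 0.79·c/f = 0.102 m, so l = λ/4 = 0.0255 m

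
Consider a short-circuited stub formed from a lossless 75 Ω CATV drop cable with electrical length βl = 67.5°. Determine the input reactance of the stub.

tan(βl) = 2.41
For a short-circuited stub, Z_in = jZ_0·tan(βl)

X_in ≈ 181 Ω (inductive)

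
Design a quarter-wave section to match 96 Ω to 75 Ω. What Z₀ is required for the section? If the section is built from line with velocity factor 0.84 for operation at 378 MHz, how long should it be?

Z_qwt = √(Z_0·R_L) = √(75 × 96) = √7200
λ = 0.84·c/f = 0.667 m, so l = λ/4 = 0.167 m

Z_qwt ≈ 84.9 Ω; length ≈ 16.7 cm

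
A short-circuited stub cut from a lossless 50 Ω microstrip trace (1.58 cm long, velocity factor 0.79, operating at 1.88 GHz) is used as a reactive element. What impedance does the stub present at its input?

Z_in ≈ +j50.2 Ω

λ = v/f = 0.79·c / 1.88 GHz = 0.126 m
βl = 2π·l/λ = 2π × 0.125 = 45.1°
tan(βl) = 1
For a short-circuited stub, Z_in = jZ_0·tan(βl)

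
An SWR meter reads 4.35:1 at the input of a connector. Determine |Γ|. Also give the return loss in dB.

|Γ| ≈ 0.626; return loss ≈ 4.07 dB

|Γ| = (S − 1)/(S + 1) = (4.35 − 1)/(4.35 + 1) = 3.35/5.35
RL = −20·log₁₀|Γ| = −20·log₁₀(0.626)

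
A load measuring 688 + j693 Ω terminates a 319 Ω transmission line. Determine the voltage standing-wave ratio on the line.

Γ = (Z_L − Z_0)/(Z_L + Z_0) = (369 + j693)/(1007 + j693)
|Γ| = 785/1220 = 0.642
VSWR = (1 + |Γ|)/(1 − |Γ|) = 1.64/0.358

VSWR ≈ 4.59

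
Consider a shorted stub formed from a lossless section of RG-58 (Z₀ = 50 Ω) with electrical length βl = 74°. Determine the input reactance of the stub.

tan(βl) = 3.49
For a shorted stub, Z_in = jZ_0·tan(βl)

X_in ≈ 174 Ω (inductive)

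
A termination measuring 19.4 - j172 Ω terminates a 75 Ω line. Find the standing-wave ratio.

VSWR ≈ 24.4

Γ = (Z_L − Z_0)/(Z_L + Z_0) = (-55.6 − j172)/(94.4 − j172)
|Γ| = 181/196 = 0.921
VSWR = (1 + |Γ|)/(1 − |Γ|) = 1.92/0.0787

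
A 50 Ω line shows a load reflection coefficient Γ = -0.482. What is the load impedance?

Z_L = Z_0·(1 + Γ)/(1 − Γ) = 50·(0.518)/(1.48)

Z_L ≈ 17.5 Ω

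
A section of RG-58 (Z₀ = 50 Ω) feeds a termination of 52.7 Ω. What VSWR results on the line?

For a purely resistive load, VSWR = R_L/Z_0 or Z_0/R_L (whichever > 1) = 52.7/50

VSWR ≈ 1.05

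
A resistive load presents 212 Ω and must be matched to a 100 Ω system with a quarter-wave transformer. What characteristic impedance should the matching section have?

Z_qwt = √(Z_0·R_L) = √(100 × 212) = √21200

Z_qwt ≈ 146 Ω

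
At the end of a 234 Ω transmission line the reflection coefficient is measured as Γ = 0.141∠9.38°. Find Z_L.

Z_L = Z_0·(1 + Γ)/(1 − Γ) = 234·(1.14 + j0.023)/(0.861 − j0.023)

Z_L ≈ 309 + j14.5 Ω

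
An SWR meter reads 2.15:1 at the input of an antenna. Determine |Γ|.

|Γ| ≈ 0.365

|Γ| = (S − 1)/(S + 1) = (2.15 − 1)/(2.15 + 1) = 1.15/3.15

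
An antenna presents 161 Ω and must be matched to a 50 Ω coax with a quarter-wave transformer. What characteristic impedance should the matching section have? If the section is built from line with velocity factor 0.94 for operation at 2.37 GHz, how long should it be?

Z_qwt = √(Z_0·R_L) = √(50 × 161) = √8050
λ = 0.94·c/f = 0.119 m, so l = λ/4 = 0.0297 m

Z_qwt ≈ 89.7 Ω; length ≈ 2.97 cm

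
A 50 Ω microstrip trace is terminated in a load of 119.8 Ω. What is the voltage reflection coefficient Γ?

Γ = 0.411

Γ = (Z_L − Z_0)/(Z_L + Z_0) = (119.8 − 50)/(119.8 + 50) = 69.8/169.8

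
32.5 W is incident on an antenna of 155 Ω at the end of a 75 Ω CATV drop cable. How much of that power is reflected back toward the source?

Γ = (155 − 75)/(155 + 75) = 0.348
|Γ|² = 0.121
P_refl = |Γ|²·P_inc = 3.93 W, P_del = (1 − |Γ|²)·P_inc = 28.6 W

P_reflected ≈ 3.93 W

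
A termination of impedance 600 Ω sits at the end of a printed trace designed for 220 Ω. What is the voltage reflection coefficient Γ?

Γ = 0.463

Γ = (Z_L − Z_0)/(Z_L + Z_0) = (600 − 220)/(600 + 220) = 380/820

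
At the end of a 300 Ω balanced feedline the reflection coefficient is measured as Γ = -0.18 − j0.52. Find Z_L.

Z_L = Z_0·(1 + Γ)/(1 − Γ) = 300·(0.82 − j0.52)/(1.18 + j0.52)

Z_L ≈ 126 − j188 Ω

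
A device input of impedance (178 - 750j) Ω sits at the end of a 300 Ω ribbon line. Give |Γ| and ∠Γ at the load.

Γ = (Z_L − Z_0)/(Z_L + Z_0) = (-122 − j750)/(478 − j750)
|Γ| = 760/889 = 0.854

Γ ≈ 0.854 ∠ -41.7°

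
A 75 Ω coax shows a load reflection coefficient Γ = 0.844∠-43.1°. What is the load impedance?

Z_L ≈ 45 − j180 Ω

Z_L = Z_0·(1 + Γ)/(1 − Γ) = 75·(1.62 − j0.577)/(0.384 + j0.577)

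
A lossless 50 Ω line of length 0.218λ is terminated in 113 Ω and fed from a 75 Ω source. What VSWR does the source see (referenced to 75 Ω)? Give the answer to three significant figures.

βl = 2π × 0.218 = 78.5°
tan(βl) = 4.91
Z_in = Z_0·(Z_L + jZ_0·tanβl)/(Z_0 + jZ_L·tanβl) = 22.9 − j8.13 Ω
Γ_s = (Z_in − Z_s)/(Z_in + Z_s) = (-52.1 − j8.13)/(97.9 − j8.13), |Γ_s| = 0.537
VSWR = (1 + |Γ_s|)/(1 − |Γ_s|)

VSWR ≈ 3.32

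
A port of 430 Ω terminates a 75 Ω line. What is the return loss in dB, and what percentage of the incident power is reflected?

Γ = (430 − 75)/(430 + 75) = 0.703
RL = −20·log₁₀(0.703) = 3.06 dB
P_refl/P_inc = |Γ|² = 0.494

RL ≈ 3.06 dB; 49.4% of incident power reflected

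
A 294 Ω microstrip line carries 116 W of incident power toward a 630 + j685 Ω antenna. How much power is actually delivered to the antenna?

|Γ| = |(336 + j685)/(924 + j685)| = 0.663
|Γ|² = 0.44
P_refl = |Γ|²·P_inc = 51 W, P_del = (1 − |Γ|²)·P_inc = 65 W

P_delivered ≈ 65 W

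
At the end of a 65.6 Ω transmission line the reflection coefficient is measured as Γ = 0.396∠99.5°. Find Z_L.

Z_L ≈ 43 + j39.8 Ω

Z_L = Z_0·(1 + Γ)/(1 − Γ) = 65.6·(0.935 + j0.391)/(1.07 − j0.391)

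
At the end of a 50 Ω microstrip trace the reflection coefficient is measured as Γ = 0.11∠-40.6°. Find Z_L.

Z_L ≈ 58.5 − j8.47 Ω

Z_L = Z_0·(1 + Γ)/(1 − Γ) = 50·(1.08 − j0.0716)/(0.916 + j0.0716)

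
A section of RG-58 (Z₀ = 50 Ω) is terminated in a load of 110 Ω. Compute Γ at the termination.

Γ = 0.375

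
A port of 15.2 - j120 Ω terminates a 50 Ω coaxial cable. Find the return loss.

Γ = (-34.8 − j120)/(65.2 − j120), |Γ| = 0.915
RL = −20·log₁₀|Γ| = −20·log₁₀(0.915)

RL ≈ 0.773 dB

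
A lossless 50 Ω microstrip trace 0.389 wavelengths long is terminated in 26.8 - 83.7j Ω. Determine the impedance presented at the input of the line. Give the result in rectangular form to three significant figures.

βl = 2π × 0.389 = 140°
tan(βl) = tan(140°) = -0.838
Z_in = Z_0·(Z_L + jZ_0·tanβl)/(Z_0 + jZ_L·tanβl)
     = 50·(26.8 − j126)/(-20.1 − j22.5)

Z_in ≈ 125 + j172 Ω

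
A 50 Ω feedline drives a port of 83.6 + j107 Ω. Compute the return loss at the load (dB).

RL ≈ 3.67 dB

Γ = (33.6 + j107)/(133.6 + j107), |Γ| = 0.655
RL = −20·log₁₀|Γ| = −20·log₁₀(0.655)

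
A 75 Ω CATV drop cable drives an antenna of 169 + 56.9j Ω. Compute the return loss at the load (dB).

Γ = (94 + j56.9)/(244 + j56.9), |Γ| = 0.439
RL = −20·log₁₀|Γ| = −20·log₁₀(0.439)

RL ≈ 7.16 dB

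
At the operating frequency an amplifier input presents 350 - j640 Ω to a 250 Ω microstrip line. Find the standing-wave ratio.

VSWR ≈ 6.64

Γ = (Z_L − Z_0)/(Z_L + Z_0) = (100 − j640)/(600 − j640)
|Γ| = 648/877 = 0.738
VSWR = (1 + |Γ|)/(1 − |Γ|) = 1.74/0.262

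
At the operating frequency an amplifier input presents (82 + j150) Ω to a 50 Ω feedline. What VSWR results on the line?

Γ = (Z_L − Z_0)/(Z_L + Z_0) = (32 + j150)/(132 + j150)
|Γ| = 153/200 = 0.768
VSWR = (1 + |Γ|)/(1 − |Γ|) = 1.77/0.232

VSWR ≈ 7.61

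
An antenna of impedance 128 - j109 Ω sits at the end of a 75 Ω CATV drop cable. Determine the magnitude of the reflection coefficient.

|Γ| ≈ 0.526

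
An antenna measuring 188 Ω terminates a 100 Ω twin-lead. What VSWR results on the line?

VSWR ≈ 1.88

Γ = (188 − 100)/(188 + 100) = 0.306
VSWR = (1 + 0.306)/(1 − 0.306)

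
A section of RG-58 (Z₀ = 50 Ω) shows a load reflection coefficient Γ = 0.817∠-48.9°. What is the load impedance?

Z_L ≈ 28 − j104 Ω

Z_L = Z_0·(1 + Γ)/(1 − Γ) = 50·(1.54 − j0.616)/(0.463 + j0.616)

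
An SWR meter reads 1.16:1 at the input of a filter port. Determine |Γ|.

|Γ| = (S − 1)/(S + 1) = (1.16 − 1)/(1.16 + 1) = 0.16/2.16

|Γ| ≈ 0.0741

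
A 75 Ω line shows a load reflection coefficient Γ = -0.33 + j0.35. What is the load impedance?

Z_L = Z_0·(1 + Γ)/(1 − Γ) = 75·(0.67 + j0.35)/(1.33 − j0.35)

Z_L ≈ 30.5 + j27.8 Ω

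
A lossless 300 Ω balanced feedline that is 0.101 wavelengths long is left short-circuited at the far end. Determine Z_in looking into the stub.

Z_in ≈ +j221 Ω

βl = 2π × 0.101 = 36.4°
tan(βl) = 0.736
For a short-circuited stub, Z_in = jZ_0·tan(βl)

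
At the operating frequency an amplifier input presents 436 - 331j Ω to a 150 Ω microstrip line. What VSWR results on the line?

VSWR ≈ 4.71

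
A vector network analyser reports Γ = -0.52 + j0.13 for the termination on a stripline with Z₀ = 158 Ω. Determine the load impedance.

Z_L = Z_0·(1 + Γ)/(1 − Γ) = 158·(0.48 + j0.13)/(1.52 − j0.13)

Z_L ≈ 48.4 + j17.7 Ω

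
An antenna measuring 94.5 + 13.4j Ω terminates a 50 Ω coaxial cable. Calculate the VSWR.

VSWR ≈ 1.94

Γ = (Z_L − Z_0)/(Z_L + Z_0) = (44.5 + j13.4)/(144.5 + j13.4)
|Γ| = 46.5/145 = 0.32
VSWR = (1 + |Γ|)/(1 − |Γ|) = 1.32/0.68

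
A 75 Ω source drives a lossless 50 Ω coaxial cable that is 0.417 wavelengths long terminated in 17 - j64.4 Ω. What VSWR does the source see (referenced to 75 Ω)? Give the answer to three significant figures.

βl = 2π × 0.417 = 150°
tan(βl) = -0.575
Z_in = Z_0·(Z_L + jZ_0·tanβl)/(Z_0 + jZ_L·tanβl) = 214 − j198 Ω
Γ_s = (Z_in − Z_s)/(Z_in + Z_s) = (139 − j198)/(289 − j198), |Γ_s| = 0.69
VSWR = (1 + |Γ_s|)/(1 − |Γ_s|)

VSWR ≈ 5.45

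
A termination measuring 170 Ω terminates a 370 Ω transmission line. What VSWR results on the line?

Γ = (170 − 370)/(170 + 370) = -0.37
VSWR = (1 + 0.37)/(1 − 0.37)

VSWR ≈ 2.18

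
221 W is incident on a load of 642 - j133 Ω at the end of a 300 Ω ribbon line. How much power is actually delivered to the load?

|Γ| = |(342 − j133)/(942 − j133)| = 0.386
|Γ|² = 0.149
P_refl = |Γ|²·P_inc = 32.9 W, P_del = (1 − |Γ|²)·P_inc = 188 W

P_delivered ≈ 188 W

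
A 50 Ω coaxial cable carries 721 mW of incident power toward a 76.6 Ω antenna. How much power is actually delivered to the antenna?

P_delivered ≈ 689 mW

Γ = (76.6 − 50)/(76.6 + 50) = 0.21
|Γ|² = 0.0441
P_refl = |Γ|²·P_inc = 31.8 mW, P_del = (1 − |Γ|²)·P_inc = 689 mW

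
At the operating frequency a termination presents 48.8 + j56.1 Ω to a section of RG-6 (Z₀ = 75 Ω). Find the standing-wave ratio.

VSWR ≈ 2.67

Γ = (Z_L − Z_0)/(Z_L + Z_0) = (-26.2 + j56.1)/(123.8 + j56.1)
|Γ| = 61.9/136 = 0.456
VSWR = (1 + |Γ|)/(1 − |Γ|) = 1.46/0.544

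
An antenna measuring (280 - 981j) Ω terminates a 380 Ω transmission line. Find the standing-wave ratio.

VSWR ≈ 11

Γ = (Z_L − Z_0)/(Z_L + Z_0) = (-100 − j981)/(660 − j981)
|Γ| = 986/1180 = 0.834
VSWR = (1 + |Γ|)/(1 − |Γ|) = 1.83/0.166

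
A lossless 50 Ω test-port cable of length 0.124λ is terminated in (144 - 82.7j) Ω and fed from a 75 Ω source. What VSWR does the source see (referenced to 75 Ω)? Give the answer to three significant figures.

βl = 2π × 0.124 = 44.6°
tan(βl) = 0.988
Z_in = Z_0·(Z_L + jZ_0·tanβl)/(Z_0 + jZ_L·tanβl) = 18.9 − j33.1 Ω
Γ_s = (Z_in − Z_s)/(Z_in + Z_s) = (-56.1 − j33.1)/(93.9 − j33.1), |Γ_s| = 0.654
VSWR = (1 + |Γ_s|)/(1 − |Γ_s|)

VSWR ≈ 4.78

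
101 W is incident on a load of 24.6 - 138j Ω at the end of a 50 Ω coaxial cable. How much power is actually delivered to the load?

P_delivered ≈ 20.2 W

|Γ| = |(-25.4 − j138)/(74.6 − j138)| = 0.894
|Γ|² = 0.8
P_refl = |Γ|²·P_inc = 80.8 W, P_del = (1 − |Γ|²)·P_inc = 20.2 W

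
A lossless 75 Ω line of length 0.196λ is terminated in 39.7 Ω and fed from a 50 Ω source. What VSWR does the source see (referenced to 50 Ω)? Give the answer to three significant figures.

βl = 2π × 0.196 = 70.6°
tan(βl) = 2.83
Z_in = Z_0·(Z_L + jZ_0·tanβl)/(Z_0 + jZ_L·tanβl) = 110 + j47.1 Ω
Γ_s = (Z_in − Z_s)/(Z_in + Z_s) = (60.3 + j47.1)/(160 + j47.1), |Γ_s| = 0.458
VSWR = (1 + |Γ_s|)/(1 − |Γ_s|)

VSWR ≈ 2.69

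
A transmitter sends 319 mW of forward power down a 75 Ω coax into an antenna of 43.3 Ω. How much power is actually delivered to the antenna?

P_delivered ≈ 296 mW

Γ = (43.3 − 75)/(43.3 + 75) = -0.268
|Γ|² = 0.0718
P_refl = |Γ|²·P_inc = 22.9 mW, P_del = (1 − |Γ|²)·P_inc = 296 mW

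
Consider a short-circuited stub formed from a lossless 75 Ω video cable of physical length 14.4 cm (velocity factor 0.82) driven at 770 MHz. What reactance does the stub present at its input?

X_in ≈ -24 Ω (capacitive)

λ = v/f = 0.82·c / 770 MHz = 0.319 m
βl = 2π·l/λ = 2π × 0.451 = 162°
tan(βl) = -0.32
For a short-circuited stub, Z_in = jZ_0·tan(βl)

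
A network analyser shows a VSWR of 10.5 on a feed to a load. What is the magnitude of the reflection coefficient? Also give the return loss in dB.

|Γ| ≈ 0.826; return loss ≈ 1.66 dB

|Γ| = (S − 1)/(S + 1) = (10.5 − 1)/(10.5 + 1) = 9.5/11.5
RL = −20·log₁₀|Γ| = −20·log₁₀(0.826)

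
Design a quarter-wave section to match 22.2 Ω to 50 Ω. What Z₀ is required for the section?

Z_qwt = √(Z_0·R_L) = √(50 × 22.2) = √1110

Z_qwt ≈ 33.3 Ω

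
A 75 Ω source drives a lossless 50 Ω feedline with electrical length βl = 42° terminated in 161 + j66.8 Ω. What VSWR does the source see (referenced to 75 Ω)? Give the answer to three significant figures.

tan(βl) = 0.9
Z_in = Z_0·(Z_L + jZ_0·tanβl)/(Z_0 + jZ_L·tanβl) = 34.5 − j57.9 Ω
Γ_s = (Z_in − Z_s)/(Z_in + Z_s) = (-40.5 − j57.9)/(110 − j57.9), |Γ_s| = 0.571
VSWR = (1 + |Γ_s|)/(1 − |Γ_s|)

VSWR ≈ 3.66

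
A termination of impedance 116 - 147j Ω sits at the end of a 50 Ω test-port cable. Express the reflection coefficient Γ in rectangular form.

Γ = (Z_L − Z_0)/(Z_L + Z_0) = (66 − j147)/(166 − j147)

Γ ≈ 0.662 − j0.299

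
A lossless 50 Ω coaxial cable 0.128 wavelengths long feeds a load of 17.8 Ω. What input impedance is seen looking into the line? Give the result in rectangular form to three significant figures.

Z_in ≈ 32.5 + j39.9 Ω

βl = 2π × 0.128 = 46.1°
tan(βl) = tan(46.1°) = 1.04
Z_in = Z_0·(Z_L + jZ_0·tanβl)/(Z_0 + jZ_L·tanβl)
     = 50·(17.8 + j51.9)/(50 + j18.5)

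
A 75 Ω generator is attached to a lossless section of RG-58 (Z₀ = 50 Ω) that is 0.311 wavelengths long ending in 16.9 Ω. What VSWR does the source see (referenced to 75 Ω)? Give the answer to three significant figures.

VSWR ≈ 2.36

βl = 2π × 0.311 = 112°
tan(βl) = -2.48
Z_in = Z_0·(Z_L + jZ_0·tanβl)/(Z_0 + jZ_L·tanβl) = 71 − j64.5 Ω
Γ_s = (Z_in − Z_s)/(Z_in + Z_s) = (-4.03 − j64.5)/(146 − j64.5), |Γ_s| = 0.405
VSWR = (1 + |Γ_s|)/(1 − |Γ_s|)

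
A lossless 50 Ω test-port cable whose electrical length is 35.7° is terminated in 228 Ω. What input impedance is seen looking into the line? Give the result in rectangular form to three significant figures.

tan(βl) = tan(35.7°) = 0.719
Z_in = Z_0·(Z_L + jZ_0·tanβl)/(Z_0 + jZ_L·tanβl)
     = 50·(228 + j35.9)/(50 + j164)

Z_in ≈ 29.5 − j60.6 Ω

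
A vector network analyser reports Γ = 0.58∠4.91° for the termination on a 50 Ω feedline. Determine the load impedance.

Z_L ≈ 184 + j27.5 Ω

Z_L = Z_0·(1 + Γ)/(1 − Γ) = 50·(1.58 + j0.0496)/(0.422 − j0.0496)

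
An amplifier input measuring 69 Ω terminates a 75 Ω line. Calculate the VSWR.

VSWR ≈ 1.09

Γ = (69 − 75)/(69 + 75) = -0.0417
VSWR = (1 + 0.0417)/(1 − 0.0417)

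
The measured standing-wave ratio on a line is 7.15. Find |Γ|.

|Γ| = (S − 1)/(S + 1) = (7.15 − 1)/(7.15 + 1) = 6.15/8.15

|Γ| ≈ 0.755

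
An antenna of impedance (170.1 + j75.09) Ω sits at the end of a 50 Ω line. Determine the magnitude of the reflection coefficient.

Γ = (Z_L − Z_0)/(Z_L + Z_0) = (120.1 + j75.09)/(220.1 + j75.09)
|Γ| = 142/233

|Γ| ≈ 0.609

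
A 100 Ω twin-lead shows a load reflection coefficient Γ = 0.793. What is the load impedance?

Z_L ≈ 866 Ω

Z_L = Z_0·(1 + Γ)/(1 − Γ) = 100·(1.79)/(0.207)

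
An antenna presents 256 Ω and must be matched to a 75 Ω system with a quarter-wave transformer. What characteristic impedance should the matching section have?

Z_qwt ≈ 139 Ω

Z_qwt = √(Z_0·R_L) = √(75 × 256) = √19200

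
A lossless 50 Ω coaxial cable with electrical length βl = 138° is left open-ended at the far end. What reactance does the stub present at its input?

X_in ≈ 55.5 Ω (inductive)

tan(βl) = -0.9
For an open-ended stub, Z_in = −jZ_0·cot(βl) = −jZ_0/tan(βl)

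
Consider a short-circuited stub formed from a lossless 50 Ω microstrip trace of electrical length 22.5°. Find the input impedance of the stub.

tan(βl) = 0.414
For a short-circuited stub, Z_in = jZ_0·tan(βl)

Z_in ≈ +j20.7 Ω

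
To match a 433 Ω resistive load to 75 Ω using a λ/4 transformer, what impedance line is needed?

Z_qwt = √(Z_0·R_L) = √(75 × 433) = √32480

Z_qwt ≈ 180 Ω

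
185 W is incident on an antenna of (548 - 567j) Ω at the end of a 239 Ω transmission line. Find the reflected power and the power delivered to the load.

|Γ| = |(309 − j567)/(787 − j567)| = 0.666
|Γ|² = 0.443
P_refl = |Γ|²·P_inc = 82 W, P_del = (1 − |Γ|²)·P_inc = 103 W

P_reflected ≈ 82 W; P_delivered ≈ 103 W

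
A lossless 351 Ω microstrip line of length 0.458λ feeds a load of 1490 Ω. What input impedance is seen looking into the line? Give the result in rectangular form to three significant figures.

Z_in ≈ 690 + j697 Ω

βl = 2π × 0.458 = 165°
tan(βl) = tan(165°) = -0.27
Z_in = Z_0·(Z_L + jZ_0·tanβl)/(Z_0 + jZ_L·tanβl)
     = 351·(1490 − j94.8)/(351 − j403)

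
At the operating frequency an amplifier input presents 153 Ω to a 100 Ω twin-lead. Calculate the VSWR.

Γ = (153 − 100)/(153 + 100) = 0.209
VSWR = (1 + 0.209)/(1 − 0.209)

VSWR ≈ 1.53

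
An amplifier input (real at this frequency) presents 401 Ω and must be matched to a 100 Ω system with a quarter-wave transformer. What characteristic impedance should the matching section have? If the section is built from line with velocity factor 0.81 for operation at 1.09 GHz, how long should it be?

Z_qwt = √(Z_0·R_L) = √(100 × 401) = √40100
λ = 0.81·c/f = 0.223 m, so l = λ/4 = 0.0557 m

Z_qwt ≈ 200 Ω; length ≈ 5.57 cm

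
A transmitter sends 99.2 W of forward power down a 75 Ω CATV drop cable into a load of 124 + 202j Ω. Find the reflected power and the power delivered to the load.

|Γ| = |(49 + j202)/(199 + j202)| = 0.733
|Γ|² = 0.537
P_refl = |Γ|²·P_inc = 53.3 W, P_del = (1 − |Γ|²)·P_inc = 45.9 W

P_reflected ≈ 53.3 W; P_delivered ≈ 45.9 W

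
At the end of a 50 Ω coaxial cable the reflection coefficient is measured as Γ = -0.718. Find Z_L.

Z_L = Z_0·(1 + Γ)/(1 − Γ) = 50·(0.282)/(1.72)

Z_L ≈ 8.21 Ω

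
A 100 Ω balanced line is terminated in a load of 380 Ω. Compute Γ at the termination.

Γ = (Z_L − Z_0)/(Z_L + Z_0) = (380 − 100)/(380 + 100) = 280/480

Γ = 0.583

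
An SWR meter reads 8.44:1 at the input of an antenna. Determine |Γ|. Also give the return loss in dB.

|Γ| = (S − 1)/(S + 1) = (8.44 − 1)/(8.44 + 1) = 7.44/9.44
RL = −20·log₁₀|Γ| = −20·log₁₀(0.788)

|Γ| ≈ 0.788; return loss ≈ 2.07 dB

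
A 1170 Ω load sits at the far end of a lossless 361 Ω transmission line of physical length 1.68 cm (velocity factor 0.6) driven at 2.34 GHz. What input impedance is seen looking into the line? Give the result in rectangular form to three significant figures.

Z_in ≈ 115 − j65.5 Ω

λ = v/f = 0.6·c / 2.34 GHz = 0.0769 m
βl = 2π·l/λ = 2π × 0.218 = 78.6°
tan(βl) = tan(78.6°) = 4.97
Z_in = Z_0·(Z_L + jZ_0·tanβl)/(Z_0 + jZ_L·tanβl)
     = 361·(1170 + j1790)/(361 + j5820)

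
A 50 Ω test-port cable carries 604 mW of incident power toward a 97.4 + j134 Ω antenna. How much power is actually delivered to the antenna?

|Γ| = |(47.4 + j134)/(147.4 + j134)| = 0.714
|Γ|² = 0.509
P_refl = |Γ|²·P_inc = 308 mW, P_del = (1 − |Γ|²)·P_inc = 296 mW

P_delivered ≈ 296 mW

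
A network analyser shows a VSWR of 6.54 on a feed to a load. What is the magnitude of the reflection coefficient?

|Γ| = (S − 1)/(S + 1) = (6.54 − 1)/(6.54 + 1) = 5.54/7.54

|Γ| ≈ 0.735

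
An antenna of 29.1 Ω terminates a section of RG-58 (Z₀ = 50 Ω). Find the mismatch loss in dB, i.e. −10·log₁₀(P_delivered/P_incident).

Γ = (29.1 − 50)/(29.1 + 50) = -0.264
|Γ|² = 0.0698, so P_del/P_inc = 1 − |Γ|² = 0.93
ML = −10·log₁₀(1 − |Γ|²)

mismatch loss ≈ 0.314 dB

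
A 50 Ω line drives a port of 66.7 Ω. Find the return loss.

RL ≈ 16.9 dB

Γ = (66.7 − 50)/(66.7 + 50) = 0.143
RL = −20·log₁₀|Γ| = −20·log₁₀(0.143)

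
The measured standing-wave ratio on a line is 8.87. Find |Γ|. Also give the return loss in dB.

|Γ| ≈ 0.797; return loss ≈ 1.97 dB

|Γ| = (S − 1)/(S + 1) = (8.87 − 1)/(8.87 + 1) = 7.87/9.87
RL = −20·log₁₀|Γ| = −20·log₁₀(0.797)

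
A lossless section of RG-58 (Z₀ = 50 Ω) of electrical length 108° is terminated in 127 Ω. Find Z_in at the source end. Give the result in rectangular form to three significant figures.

tan(βl) = tan(108°) = -3.08
Z_in = Z_0·(Z_L + jZ_0·tanβl)/(Z_0 + jZ_L·tanβl)
     = 50·(127 − j154)/(50 − j391)

Z_in ≈ 21.4 + j13.5 Ω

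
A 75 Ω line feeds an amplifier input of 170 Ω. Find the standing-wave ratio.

Γ = (170 − 75)/(170 + 75) = 0.388
VSWR = (1 + 0.388)/(1 − 0.388)

VSWR ≈ 2.27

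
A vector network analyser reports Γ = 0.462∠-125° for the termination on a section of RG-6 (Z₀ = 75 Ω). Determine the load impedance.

Z_L ≈ 33.8 − j32.6 Ω

Z_L = Z_0·(1 + Γ)/(1 − Γ) = 75·(0.735 − j0.378)/(1.26 + j0.378)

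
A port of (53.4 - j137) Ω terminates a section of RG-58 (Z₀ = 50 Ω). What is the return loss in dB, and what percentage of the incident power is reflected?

RL ≈ 1.96 dB; 63.7% of incident power reflected

Γ = (3.4 − j137)/(103.4 − j137), |Γ| = 0.798
RL = −20·log₁₀(0.798) = 1.96 dB
P_refl/P_inc = |Γ|² = 0.637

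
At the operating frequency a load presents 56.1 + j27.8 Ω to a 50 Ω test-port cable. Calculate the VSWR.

VSWR ≈ 1.7

Γ = (Z_L − Z_0)/(Z_L + Z_0) = (6.1 + j27.8)/(106.1 + j27.8)
|Γ| = 28.5/110 = 0.259
VSWR = (1 + |Γ|)/(1 − |Γ|) = 1.26/0.741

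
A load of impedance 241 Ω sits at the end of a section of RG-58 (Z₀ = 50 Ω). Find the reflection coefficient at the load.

Γ = (Z_L − Z_0)/(Z_L + Z_0) = (241 − 50)/(241 + 50) = 191/291

Γ = 0.656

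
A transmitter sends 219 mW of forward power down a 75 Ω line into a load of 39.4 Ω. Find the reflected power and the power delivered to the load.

Γ = (39.4 − 75)/(39.4 + 75) = -0.311
|Γ|² = 0.0968
P_refl = |Γ|²·P_inc = 21.2 mW, P_del = (1 − |Γ|²)·P_inc = 198 mW

P_reflected ≈ 21.2 mW; P_delivered ≈ 198 mW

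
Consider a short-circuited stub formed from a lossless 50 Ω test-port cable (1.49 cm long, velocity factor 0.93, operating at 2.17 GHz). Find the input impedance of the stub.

λ = v/f = 0.93·c / 2.17 GHz = 0.129 m
βl = 2π·l/λ = 2π × 0.116 = 41.7°
tan(βl) = 0.892
For a short-circuited stub, Z_in = jZ_0·tan(βl)

Z_in ≈ +j44.6 Ω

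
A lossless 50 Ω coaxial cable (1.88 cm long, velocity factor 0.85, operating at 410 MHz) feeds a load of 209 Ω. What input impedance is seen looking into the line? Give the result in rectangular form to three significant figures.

λ = v/f = 0.85·c / 410 MHz = 0.622 m
βl = 2π·l/λ = 2π × 0.0302 = 10.9°
tan(βl) = tan(10.9°) = 0.192
Z_in = Z_0·(Z_L + jZ_0·tanβl)/(Z_0 + jZ_L·tanβl)
     = 50·(209 + j9.61)/(50 + j40.2)

Z_in ≈ 132 − j96.2 Ω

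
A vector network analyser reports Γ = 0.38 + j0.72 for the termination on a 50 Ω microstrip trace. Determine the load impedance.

Z_L = Z_0·(1 + Γ)/(1 − Γ) = 50·(1.38 + j0.72)/(0.62 − j0.72)

Z_L ≈ 18.7 + j79.8 Ω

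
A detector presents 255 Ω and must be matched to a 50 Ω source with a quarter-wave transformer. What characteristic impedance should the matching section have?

Z_qwt ≈ 113 Ω

Z_qwt = √(Z_0·R_L) = √(50 × 255) = √12750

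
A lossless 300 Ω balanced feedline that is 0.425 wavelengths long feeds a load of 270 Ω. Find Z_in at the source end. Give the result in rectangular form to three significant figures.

Z_in ≈ 281 − j24 Ω

βl = 2π × 0.425 = 153°
tan(βl) = tan(153°) = -0.51
Z_in = Z_0·(Z_L + jZ_0·tanβl)/(Z_0 + jZ_L·tanβl)
     = 300·(270 − j153)/(300 − j138)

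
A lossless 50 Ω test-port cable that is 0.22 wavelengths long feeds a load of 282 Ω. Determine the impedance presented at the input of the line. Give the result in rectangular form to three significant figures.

βl = 2π × 0.22 = 79.2°
tan(βl) = tan(79.2°) = 5.24
Z_in = Z_0·(Z_L + jZ_0·tanβl)/(Z_0 + jZ_L·tanβl)
     = 50·(282 + j262)/(50 + j1480)

Z_in ≈ 9.18 − j9.23 Ω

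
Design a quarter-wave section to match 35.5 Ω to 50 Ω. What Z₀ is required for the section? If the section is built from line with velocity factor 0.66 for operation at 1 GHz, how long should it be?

Z_qwt ≈ 42.1 Ω; length ≈ 4.95 cm

Z_qwt = √(Z_0·R_L) = √(50 × 35.5) = √1775
λ = 0.66·c/f = 0.198 m, so l = λ/4 = 0.0495 m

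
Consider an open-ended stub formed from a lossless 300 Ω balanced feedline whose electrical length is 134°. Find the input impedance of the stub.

tan(βl) = -1.04
For an open-ended stub, Z_in = −jZ_0·cot(βl) = −jZ_0/tan(βl)

Z_in ≈ +j290 Ω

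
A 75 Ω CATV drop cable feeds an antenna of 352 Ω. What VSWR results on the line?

For a purely resistive load, VSWR = R_L/Z_0 or Z_0/R_L (whichever > 1) = 352/75

VSWR ≈ 4.69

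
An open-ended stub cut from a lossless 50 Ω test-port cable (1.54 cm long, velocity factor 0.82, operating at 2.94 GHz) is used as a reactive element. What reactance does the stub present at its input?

λ = v/f = 0.82·c / 2.94 GHz = 0.0837 m
βl = 2π·l/λ = 2π × 0.184 = 66.3°
tan(βl) = 2.27
For an open-ended stub, Z_in = −jZ_0·cot(βl) = −jZ_0/tan(βl)

X_in ≈ -22 Ω (capacitive)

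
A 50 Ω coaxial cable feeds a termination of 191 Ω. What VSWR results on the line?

VSWR ≈ 3.82

Γ = (191 − 50)/(191 + 50) = 0.585
VSWR = (1 + 0.585)/(1 − 0.585)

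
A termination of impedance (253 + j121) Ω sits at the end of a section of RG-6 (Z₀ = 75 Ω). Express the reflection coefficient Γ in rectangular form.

Γ ≈ 0.597 + j0.148

Γ = (Z_L − Z_0)/(Z_L + Z_0) = (178 + j121)/(328 + j121)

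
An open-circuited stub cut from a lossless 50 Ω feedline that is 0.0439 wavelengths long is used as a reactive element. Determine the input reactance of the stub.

X_in ≈ -177 Ω (capacitive)

βl = 2π × 0.0439 = 15.8°
tan(βl) = 0.283
For an open-circuited stub, Z_in = −jZ_0·cot(βl) = −jZ_0/tan(βl)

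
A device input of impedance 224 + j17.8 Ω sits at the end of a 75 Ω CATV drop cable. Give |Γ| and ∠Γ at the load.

Γ ≈ 0.501 ∠ 3.41°

Γ = (Z_L − Z_0)/(Z_L + Z_0) = (149 + j17.8)/(299 + j17.8)
|Γ| = 150/300 = 0.501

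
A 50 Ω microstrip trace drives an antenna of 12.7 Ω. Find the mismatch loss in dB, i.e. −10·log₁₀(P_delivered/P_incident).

mismatch loss ≈ 1.9 dB

Γ = (12.7 − 50)/(12.7 + 50) = -0.595
|Γ|² = 0.354, so P_del/P_inc = 1 − |Γ|² = 0.646
ML = −10·log₁₀(1 − |Γ|²)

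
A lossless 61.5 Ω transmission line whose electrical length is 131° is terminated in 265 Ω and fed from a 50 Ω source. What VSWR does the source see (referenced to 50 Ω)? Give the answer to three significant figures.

VSWR ≈ 4.29

tan(βl) = -1.15
Z_in = Z_0·(Z_L + jZ_0·tanβl)/(Z_0 + jZ_L·tanβl) = 24.1 + j48.6 Ω
Γ_s = (Z_in − Z_s)/(Z_in + Z_s) = (-25.9 + j48.6)/(74.1 + j48.6), |Γ_s| = 0.622
VSWR = (1 + |Γ_s|)/(1 − |Γ_s|)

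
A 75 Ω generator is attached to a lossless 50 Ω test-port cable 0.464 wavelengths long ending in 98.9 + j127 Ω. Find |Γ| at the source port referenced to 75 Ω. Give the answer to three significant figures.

βl = 2π × 0.464 = 167°
tan(βl) = -0.23
Z_in = Z_0·(Z_L + jZ_0·tanβl)/(Z_0 + jZ_L·tanβl) = 38.3 + j83.9 Ω
Γ_s = (Z_in − Z_s)/(Z_in + Z_s) = (-36.7 + j83.9)/(113 + j83.9), |Γ_s| = 0.649

|Γ| ≈ 0.649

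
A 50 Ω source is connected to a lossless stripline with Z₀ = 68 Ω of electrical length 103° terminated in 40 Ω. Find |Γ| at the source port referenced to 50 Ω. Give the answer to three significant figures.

tan(βl) = -4.33
Z_in = Z_0·(Z_L + jZ_0·tanβl)/(Z_0 + jZ_L·tanβl) = 106 − j25.7 Ω
Γ_s = (Z_in − Z_s)/(Z_in + Z_s) = (55.5 − j25.7)/(156 − j25.7), |Γ_s| = 0.388

|Γ| ≈ 0.388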